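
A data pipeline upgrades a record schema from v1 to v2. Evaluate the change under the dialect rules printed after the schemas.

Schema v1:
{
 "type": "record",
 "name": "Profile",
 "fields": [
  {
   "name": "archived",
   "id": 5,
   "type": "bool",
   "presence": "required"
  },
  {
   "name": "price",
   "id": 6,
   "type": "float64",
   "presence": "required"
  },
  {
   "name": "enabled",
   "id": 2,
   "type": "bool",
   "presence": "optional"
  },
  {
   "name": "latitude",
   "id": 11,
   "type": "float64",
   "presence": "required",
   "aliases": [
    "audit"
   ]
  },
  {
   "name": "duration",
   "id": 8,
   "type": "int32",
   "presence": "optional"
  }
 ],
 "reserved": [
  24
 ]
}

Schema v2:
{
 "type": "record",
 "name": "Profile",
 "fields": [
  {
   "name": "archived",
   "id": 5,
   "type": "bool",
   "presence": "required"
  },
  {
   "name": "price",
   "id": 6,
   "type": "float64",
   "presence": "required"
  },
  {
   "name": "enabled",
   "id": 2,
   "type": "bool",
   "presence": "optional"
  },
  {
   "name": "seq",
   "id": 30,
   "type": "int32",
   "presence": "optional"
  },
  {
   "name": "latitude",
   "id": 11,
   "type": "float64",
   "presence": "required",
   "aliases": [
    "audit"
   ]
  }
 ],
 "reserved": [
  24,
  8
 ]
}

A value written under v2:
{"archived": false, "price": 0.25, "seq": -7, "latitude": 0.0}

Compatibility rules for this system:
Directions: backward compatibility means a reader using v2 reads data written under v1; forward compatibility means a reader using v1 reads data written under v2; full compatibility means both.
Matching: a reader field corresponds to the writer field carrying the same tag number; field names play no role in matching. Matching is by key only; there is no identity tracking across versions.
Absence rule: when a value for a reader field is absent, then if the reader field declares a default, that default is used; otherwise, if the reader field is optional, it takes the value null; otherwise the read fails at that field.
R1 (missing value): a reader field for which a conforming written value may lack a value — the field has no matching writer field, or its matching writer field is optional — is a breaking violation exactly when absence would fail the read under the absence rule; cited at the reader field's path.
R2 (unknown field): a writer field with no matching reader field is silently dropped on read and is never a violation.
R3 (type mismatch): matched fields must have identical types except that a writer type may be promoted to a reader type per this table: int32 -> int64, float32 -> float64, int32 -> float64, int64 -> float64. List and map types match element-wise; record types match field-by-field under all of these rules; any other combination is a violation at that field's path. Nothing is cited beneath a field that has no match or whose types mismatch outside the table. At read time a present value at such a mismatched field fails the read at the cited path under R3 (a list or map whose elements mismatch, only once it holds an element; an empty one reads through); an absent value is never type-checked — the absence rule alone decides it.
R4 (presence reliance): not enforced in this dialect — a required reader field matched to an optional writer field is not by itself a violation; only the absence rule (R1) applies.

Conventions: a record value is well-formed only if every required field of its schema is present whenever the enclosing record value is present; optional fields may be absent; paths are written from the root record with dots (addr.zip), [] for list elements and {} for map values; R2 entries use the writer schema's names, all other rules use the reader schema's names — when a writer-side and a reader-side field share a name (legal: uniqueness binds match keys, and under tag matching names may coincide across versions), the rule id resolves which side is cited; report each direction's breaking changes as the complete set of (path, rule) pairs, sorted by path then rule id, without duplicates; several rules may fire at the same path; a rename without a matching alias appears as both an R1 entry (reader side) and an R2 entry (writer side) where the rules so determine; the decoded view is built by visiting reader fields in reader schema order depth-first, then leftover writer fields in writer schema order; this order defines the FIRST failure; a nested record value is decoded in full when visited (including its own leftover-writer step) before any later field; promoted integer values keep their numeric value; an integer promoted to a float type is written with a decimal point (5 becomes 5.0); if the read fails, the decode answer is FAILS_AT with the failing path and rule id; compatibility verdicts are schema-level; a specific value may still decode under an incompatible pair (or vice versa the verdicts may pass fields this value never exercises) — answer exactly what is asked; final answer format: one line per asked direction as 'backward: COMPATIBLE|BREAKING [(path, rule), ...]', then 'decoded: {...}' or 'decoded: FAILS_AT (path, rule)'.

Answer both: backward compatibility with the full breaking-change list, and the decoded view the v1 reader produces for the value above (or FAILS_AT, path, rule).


backward: COMPATIBLE []; decoded: {"archived": false, "price": 0.25, "enabled": null, "latitude": 0.0, "duration": null}

in Profile below, arrows point writer -> reader
backward pass over Profile, reader schema v2, writer schema v1:
  archived: bool -> bool, writer required; from archived
  price: float64 -> float64, writer required; from price
  enabled: bool -> bool, writer optional; from enabled
  seq: no writer-side match
  latitude: float64 -> float64, writer required; from latitude
  writer duration: unknown to reader
  => backward verdict for Profile: COMPATIBLE, no violations
decode (reader v1):
  archived := false
  price := 0.25
  enabled := null (absent, optional -> null)
  latitude := 0.0
  duration := null (absent, optional -> null)
  writer seq: unknown -> dropped
  => decoded: {"archived": false, "price": 0.25, "enabled": null, "latitude": 0.0, "duration": null}
checking off the Profile differences that do not matter here:
  removed field duration from record Profile (its key 8 joins the reserved list) -> fires no rule on Profile, leaving the asked answer as it is
  added field seq to record Profile: optional int32, tag 30 (in v2 it sits immediately before latitude) -> fires no rule on Profile, leaving the asked answer as it is


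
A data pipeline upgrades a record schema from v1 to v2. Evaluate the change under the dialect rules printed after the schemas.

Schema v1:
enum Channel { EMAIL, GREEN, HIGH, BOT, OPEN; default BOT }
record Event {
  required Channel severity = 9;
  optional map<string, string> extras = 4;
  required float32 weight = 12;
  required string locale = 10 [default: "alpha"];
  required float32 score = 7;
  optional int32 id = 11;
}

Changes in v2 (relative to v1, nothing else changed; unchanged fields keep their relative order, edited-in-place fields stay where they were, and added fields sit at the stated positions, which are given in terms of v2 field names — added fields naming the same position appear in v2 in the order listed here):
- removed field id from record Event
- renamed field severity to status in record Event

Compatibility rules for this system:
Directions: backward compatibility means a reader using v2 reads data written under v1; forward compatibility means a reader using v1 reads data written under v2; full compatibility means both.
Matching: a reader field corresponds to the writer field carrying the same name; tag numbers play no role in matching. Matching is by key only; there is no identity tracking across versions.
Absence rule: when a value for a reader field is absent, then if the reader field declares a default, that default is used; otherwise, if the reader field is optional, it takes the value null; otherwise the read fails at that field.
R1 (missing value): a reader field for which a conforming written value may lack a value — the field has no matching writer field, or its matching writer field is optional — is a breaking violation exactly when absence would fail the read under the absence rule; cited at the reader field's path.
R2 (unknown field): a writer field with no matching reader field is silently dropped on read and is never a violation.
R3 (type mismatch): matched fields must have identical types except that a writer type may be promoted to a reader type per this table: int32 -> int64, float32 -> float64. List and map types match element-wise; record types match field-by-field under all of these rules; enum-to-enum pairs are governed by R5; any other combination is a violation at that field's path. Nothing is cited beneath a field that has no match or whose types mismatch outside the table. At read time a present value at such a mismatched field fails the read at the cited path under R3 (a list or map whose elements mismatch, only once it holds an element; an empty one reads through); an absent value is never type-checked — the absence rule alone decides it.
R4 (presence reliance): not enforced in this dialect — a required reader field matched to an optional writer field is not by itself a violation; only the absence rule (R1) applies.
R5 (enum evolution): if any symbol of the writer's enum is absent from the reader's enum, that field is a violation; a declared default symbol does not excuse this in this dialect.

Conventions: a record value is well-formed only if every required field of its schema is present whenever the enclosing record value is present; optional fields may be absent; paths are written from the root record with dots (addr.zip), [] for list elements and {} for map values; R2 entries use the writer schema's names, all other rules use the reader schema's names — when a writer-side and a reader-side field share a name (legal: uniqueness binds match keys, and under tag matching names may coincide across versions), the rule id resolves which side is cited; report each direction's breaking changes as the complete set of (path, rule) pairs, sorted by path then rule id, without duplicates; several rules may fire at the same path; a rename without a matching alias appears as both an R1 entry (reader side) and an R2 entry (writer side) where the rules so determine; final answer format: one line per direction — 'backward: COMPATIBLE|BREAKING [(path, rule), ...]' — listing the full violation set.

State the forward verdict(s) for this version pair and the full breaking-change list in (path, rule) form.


forward: BREAKING [(severity, R1)]

in Event below, arrows point writer -> reader
forward analysis of Event with v1 as reader and v2 as writer:
  severity has no writer counterpart
  extras: paired with writer extras (map<string, string> -> map<string, string>; writer optional)
  weight: paired with writer weight (float32 -> float32; writer required)
  locale: paired with writer locale (string -> string; writer required)
  score: paired with writer score (float32 -> float32; writer required)
  id has no writer counterpart
  leftover writer field: status
  R1 fires at severity
  => forward verdict for Event: BREAKING, 1 violation(s)
remaining Event differences; none change what is asked:
  removed field id from record Event -> fires no rule on Event, leaving the asked answer as it is


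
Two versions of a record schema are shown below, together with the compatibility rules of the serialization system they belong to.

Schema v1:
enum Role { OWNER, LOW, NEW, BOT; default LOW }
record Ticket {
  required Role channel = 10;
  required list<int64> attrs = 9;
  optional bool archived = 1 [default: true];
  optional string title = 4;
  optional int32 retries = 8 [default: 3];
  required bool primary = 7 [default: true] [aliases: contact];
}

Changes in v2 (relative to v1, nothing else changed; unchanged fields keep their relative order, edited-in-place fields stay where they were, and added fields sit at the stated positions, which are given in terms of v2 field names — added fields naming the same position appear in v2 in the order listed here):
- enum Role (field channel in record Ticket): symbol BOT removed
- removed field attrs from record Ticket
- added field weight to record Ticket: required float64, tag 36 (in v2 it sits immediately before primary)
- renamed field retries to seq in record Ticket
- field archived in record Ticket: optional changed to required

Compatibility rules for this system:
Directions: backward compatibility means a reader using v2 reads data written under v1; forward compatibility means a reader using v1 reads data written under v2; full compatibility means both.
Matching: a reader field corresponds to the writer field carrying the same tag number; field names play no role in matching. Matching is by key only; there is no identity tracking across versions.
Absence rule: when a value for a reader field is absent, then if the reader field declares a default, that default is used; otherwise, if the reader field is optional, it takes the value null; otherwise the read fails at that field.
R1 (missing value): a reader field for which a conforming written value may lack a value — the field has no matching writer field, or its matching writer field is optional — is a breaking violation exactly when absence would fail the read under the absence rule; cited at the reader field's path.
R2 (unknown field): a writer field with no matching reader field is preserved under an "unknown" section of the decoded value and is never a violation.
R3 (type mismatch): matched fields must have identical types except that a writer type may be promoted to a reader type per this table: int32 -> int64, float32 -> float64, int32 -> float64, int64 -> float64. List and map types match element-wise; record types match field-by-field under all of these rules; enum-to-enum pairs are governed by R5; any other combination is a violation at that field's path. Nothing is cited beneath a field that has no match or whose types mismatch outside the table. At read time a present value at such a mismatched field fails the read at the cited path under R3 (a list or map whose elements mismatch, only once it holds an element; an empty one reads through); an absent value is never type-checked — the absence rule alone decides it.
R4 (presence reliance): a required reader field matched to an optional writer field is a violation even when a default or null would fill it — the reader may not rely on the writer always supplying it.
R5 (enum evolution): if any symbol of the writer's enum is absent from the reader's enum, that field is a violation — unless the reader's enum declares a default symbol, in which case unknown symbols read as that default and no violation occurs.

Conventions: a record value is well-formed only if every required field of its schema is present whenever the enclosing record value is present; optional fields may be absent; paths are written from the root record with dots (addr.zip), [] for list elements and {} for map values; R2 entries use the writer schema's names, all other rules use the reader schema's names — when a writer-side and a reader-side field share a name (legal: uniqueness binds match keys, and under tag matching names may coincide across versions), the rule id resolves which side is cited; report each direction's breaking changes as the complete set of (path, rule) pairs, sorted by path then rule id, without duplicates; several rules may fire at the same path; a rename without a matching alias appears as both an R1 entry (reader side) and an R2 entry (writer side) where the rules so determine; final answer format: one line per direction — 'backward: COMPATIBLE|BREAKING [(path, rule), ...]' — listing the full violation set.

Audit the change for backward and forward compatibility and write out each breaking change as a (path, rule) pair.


backward: BREAKING [(archived, R4), (weight, R1)]; forward: BREAKING [(attrs, R1)]

arrows below run writer -> reader for Ticket
backward analysis of Ticket with v2 as reader and v1 as writer:
  channel: Role -> Role, writer required; from channel
  archived: bool -> bool, writer optional; from archived
  title: string -> string, writer optional; from title
  seq: int32 -> int32, writer optional; from retries
  weight: no writer match
  primary: bool -> bool, writer required; from primary
  leftover writer field: attrs
  rule R4 violated at archived
  rule R1 violated at weight
  => backward verdict for Ticket: BREAKING, 2 violation(s)
forward analysis of Ticket with v1 as reader and v2 as writer:
  channel: Role -> Role, writer required; from channel
  attrs: no writer match
  archived: bool -> bool, writer required; from archived
  title: string -> string, writer optional; from title
  retries: int32 -> int32, writer optional; from seq
  primary: bool -> bool, writer required; from primary
  leftover writer field: weight
  rule R1 violated at attrs
  => forward verdict for Ticket: BREAKING, 1 violation(s)


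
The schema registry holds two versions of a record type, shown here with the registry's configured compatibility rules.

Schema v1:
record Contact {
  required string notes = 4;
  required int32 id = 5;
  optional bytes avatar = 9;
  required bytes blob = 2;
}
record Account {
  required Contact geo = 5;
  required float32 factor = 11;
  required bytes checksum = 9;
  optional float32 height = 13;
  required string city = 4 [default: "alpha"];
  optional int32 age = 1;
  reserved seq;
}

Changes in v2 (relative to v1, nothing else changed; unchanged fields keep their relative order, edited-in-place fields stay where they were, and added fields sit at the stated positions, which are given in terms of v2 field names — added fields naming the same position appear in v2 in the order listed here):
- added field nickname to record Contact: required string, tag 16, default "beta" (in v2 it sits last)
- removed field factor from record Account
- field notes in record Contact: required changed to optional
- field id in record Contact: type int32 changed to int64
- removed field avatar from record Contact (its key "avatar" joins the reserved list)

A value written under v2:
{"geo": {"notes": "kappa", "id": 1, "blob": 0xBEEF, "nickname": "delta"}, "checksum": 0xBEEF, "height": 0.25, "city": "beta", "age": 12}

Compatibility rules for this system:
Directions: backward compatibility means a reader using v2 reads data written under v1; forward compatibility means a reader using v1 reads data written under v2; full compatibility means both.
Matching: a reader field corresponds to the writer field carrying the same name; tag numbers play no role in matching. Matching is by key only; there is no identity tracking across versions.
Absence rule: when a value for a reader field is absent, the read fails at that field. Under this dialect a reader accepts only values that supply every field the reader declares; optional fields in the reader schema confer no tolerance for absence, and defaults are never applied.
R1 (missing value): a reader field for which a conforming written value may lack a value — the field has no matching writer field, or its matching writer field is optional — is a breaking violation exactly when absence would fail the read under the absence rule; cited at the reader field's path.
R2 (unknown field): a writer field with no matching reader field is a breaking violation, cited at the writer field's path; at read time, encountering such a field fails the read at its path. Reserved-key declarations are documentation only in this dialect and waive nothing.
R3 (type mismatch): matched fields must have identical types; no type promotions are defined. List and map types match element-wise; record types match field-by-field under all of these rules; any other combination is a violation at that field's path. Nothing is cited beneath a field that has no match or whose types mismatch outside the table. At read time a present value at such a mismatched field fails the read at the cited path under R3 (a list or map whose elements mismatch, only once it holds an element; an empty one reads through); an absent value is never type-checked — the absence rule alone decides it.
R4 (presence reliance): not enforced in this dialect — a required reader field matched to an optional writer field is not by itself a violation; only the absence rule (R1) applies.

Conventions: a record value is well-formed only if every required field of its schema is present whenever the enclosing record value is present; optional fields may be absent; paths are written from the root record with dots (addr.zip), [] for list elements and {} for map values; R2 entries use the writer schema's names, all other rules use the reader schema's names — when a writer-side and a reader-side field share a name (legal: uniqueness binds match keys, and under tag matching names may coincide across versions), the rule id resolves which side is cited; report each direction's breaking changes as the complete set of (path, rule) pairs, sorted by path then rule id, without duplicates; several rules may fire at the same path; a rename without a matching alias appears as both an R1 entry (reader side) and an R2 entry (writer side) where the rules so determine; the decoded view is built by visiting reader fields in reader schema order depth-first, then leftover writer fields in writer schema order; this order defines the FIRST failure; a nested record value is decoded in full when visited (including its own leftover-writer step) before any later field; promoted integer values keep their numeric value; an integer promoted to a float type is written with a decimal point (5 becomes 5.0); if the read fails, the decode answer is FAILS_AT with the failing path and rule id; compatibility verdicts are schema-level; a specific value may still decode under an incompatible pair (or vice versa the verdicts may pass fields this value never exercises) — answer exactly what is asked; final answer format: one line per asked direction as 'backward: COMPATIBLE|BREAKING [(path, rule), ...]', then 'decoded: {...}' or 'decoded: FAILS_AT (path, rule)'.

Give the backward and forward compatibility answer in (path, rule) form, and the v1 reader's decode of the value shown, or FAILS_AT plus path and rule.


the writer's type comes first in each Account pair
backward analysis of Account with v2 as reader and v1 as writer:
  geo <- geo (Contact -> Contact, writer required)
  checksum <- checksum (bytes -> bytes, writer required)
  height <- height (float32 -> float32, writer optional)
  city <- city (string -> string, writer required)
  age <- age (int32 -> int32, writer optional)
  leftover writer field: factor
  geo.notes <- geo.notes (string -> string, writer required)
  geo.id <- geo.id (int32 -> int64, writer required)
  geo.blob <- geo.blob (bytes -> bytes, writer required)
  geo.nickname: no writer-side match
  leftover writer field: geo.avatar
  R1 fires at age
  R2 fires at factor
  R2 fires at geo.avatar
  R3 fires at geo.id
  R1 fires at geo.nickname
  R1 fires at height
  => backward verdict for Account: BREAKING, 6 violation(s)
forward analysis of Account with v1 as reader and v2 as writer:
  geo <- geo (Contact -> Contact, writer required)
  factor: no writer-side match
  checksum <- checksum (bytes -> bytes, writer required)
  height <- height (float32 -> float32, writer optional)
  city <- city (string -> string, writer required)
  age <- age (int32 -> int32, writer optional)
  geo.notes <- geo.notes (string -> string, writer optional)
  geo.id <- geo.id (int64 -> int32, writer required)
  geo.avatar: no writer-side match
  geo.blob <- geo.blob (bytes -> bytes, writer required)
  leftover writer field: geo.nickname
  R1 fires at age
  R1 fires at factor
  R1 fires at geo.avatar
  R3 fires at geo.id
  R2 fires at geo.nickname
  R1 fires at geo.notes
  R1 fires at height
  => forward verdict for Account: BREAKING, 7 violation(s)
decode (reader v1):
  geo.notes := "kappa"
  read fails at geo.id under R3
  => FAILS_AT (geo.id, R3)

backward: BREAKING [(age, R1), (factor, R2), (geo.avatar, R2), (geo.id, R3), (geo.nickname, R1), (height, R1)]; forward: BREAKING [(age, R1), (factor, R1), (geo.avatar, R1), (geo.id, R3), (geo.nickname, R2), (geo.notes, R1), (height, R1)]; decoded: FAILS_AT (geo.id, R3)


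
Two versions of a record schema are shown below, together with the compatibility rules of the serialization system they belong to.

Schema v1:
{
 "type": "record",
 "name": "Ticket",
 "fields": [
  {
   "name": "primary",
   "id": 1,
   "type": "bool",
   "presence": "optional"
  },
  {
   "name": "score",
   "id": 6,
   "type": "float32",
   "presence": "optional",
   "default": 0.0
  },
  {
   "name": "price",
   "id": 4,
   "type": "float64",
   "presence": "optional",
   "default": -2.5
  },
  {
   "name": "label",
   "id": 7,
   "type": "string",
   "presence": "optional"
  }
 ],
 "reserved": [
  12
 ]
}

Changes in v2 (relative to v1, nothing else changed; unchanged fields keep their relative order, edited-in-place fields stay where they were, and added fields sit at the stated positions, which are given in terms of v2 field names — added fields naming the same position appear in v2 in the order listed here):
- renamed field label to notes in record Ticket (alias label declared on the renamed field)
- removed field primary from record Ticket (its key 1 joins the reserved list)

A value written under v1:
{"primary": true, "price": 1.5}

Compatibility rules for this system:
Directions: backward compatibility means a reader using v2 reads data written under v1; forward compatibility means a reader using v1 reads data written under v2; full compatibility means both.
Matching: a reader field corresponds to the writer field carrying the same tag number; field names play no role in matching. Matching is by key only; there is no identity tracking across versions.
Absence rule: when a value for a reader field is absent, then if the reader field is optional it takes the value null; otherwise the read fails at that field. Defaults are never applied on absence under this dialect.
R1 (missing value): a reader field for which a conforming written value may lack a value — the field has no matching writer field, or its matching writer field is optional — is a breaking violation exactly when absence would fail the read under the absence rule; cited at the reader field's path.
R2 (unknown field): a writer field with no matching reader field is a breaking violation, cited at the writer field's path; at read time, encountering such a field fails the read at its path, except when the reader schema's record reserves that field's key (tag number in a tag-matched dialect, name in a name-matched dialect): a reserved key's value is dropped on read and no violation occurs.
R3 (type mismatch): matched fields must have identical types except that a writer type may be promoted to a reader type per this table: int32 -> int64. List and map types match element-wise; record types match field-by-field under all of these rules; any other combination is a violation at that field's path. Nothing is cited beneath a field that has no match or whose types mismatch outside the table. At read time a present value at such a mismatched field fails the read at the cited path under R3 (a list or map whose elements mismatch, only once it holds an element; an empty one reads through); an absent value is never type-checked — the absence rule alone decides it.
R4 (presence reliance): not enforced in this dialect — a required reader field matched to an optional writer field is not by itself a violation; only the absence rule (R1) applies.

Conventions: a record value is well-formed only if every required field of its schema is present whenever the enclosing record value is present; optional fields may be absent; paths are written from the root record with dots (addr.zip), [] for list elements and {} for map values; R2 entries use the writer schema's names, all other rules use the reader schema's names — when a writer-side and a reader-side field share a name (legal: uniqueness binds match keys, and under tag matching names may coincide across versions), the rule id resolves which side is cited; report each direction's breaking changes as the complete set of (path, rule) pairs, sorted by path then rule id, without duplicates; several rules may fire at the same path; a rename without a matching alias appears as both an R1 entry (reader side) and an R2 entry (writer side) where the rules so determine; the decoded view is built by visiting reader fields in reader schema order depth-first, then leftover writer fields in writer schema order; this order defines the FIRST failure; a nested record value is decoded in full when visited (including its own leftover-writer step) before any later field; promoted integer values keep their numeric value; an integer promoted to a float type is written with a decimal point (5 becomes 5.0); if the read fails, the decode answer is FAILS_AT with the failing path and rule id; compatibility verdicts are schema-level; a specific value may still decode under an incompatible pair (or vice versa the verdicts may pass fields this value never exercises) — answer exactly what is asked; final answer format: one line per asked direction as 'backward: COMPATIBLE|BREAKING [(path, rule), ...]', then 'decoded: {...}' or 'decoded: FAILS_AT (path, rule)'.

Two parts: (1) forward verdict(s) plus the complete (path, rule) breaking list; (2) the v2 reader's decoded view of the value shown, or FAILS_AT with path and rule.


each type pair in Ticket: writer, then reader
forward pass over Ticket, reader schema v1, writer schema v2:
  primary has no writer counterpart
  score: paired with writer score (float32 -> float32; writer optional)
  price: paired with writer price (float64 -> float64; writer optional)
  label: paired with writer notes (string -> string; writer optional)
  => forward verdict for Ticket: COMPATIBLE, no violations
migrating the Ticket value to v2:
  score := null (not supplied -> null)
  price := 1.5
  notes := null (not supplied -> null)
  writer primary: reserved -> dropped
  => decoded: {"score": null, "price": 1.5, "notes": null}

forward: COMPATIBLE []; decoded: {"score": null, "price": 1.5, "notes": null}


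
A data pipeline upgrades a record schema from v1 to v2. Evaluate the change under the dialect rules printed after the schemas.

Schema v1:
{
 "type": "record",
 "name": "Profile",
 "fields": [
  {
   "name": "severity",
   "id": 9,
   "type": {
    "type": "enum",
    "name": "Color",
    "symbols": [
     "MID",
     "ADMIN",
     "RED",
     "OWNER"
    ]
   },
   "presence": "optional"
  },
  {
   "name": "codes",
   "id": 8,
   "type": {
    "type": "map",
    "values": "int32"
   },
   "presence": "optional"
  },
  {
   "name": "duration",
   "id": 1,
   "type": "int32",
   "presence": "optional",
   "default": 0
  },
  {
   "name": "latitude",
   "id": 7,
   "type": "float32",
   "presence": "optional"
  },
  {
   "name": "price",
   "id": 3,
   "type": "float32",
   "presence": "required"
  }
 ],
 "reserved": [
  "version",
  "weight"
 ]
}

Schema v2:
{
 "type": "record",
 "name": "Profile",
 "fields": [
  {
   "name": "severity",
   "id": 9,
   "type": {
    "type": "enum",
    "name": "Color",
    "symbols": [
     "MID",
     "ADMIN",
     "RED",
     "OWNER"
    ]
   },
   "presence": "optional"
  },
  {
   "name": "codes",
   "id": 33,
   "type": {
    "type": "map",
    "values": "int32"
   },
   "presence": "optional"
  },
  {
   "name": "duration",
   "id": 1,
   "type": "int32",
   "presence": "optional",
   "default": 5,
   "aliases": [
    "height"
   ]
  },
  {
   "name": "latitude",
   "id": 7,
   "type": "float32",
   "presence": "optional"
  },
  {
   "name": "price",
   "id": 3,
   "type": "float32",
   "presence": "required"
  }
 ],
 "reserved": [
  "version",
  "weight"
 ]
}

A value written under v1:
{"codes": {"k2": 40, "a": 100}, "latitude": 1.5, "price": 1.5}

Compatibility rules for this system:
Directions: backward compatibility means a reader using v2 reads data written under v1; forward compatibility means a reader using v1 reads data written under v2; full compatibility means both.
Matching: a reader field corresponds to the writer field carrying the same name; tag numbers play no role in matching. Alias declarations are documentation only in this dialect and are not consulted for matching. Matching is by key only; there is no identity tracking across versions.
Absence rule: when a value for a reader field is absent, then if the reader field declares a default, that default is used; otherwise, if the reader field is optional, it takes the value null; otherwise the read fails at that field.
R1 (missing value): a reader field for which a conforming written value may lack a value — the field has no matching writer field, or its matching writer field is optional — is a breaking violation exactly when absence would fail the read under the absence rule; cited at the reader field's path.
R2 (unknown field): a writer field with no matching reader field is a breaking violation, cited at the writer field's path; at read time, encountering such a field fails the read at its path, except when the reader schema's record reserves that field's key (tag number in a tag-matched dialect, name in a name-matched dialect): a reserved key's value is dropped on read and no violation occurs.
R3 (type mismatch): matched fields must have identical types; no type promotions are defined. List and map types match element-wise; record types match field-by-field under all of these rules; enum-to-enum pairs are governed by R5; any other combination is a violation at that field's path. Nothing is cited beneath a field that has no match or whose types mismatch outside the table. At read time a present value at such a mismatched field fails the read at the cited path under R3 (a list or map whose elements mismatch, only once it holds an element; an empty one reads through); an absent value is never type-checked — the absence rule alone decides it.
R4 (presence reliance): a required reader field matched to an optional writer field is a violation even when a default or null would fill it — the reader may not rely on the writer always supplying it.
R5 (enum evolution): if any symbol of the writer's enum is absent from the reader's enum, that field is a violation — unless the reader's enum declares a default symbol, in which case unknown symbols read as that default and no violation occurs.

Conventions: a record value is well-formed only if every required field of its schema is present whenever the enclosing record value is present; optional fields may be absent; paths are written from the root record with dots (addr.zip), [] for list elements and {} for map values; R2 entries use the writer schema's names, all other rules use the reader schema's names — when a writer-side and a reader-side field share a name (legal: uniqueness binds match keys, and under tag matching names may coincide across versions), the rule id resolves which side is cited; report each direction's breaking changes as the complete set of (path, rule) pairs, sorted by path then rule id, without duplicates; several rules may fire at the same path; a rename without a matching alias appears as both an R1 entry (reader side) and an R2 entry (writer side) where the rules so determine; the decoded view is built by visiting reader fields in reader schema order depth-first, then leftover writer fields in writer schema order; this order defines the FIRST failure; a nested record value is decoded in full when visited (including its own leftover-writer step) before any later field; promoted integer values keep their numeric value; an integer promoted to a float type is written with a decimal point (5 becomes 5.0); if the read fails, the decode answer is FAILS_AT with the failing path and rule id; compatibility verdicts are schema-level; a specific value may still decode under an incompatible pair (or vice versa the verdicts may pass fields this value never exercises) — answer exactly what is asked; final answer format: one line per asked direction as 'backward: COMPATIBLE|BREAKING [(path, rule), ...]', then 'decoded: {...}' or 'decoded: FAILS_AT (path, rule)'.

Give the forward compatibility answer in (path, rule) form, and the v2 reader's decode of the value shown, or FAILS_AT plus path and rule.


each type pair in Profile: writer, then reader
forward on Profile — v1 reading data written by v2:
  severity <- severity (Color -> Color, writer optional)
  codes <- codes (map<string, int32> -> map<string, int32>, writer optional)
  duration <- duration (int32 -> int32, writer optional)
  latitude <- latitude (float32 -> float32, writer optional)
  price <- price (float32 -> float32, writer required)
  => forward verdict for Profile: COMPATIBLE, no violations
migrating the Profile value to v2:
  severity := null (absent, optional -> null)
  codes := {"k2": 40, "a": 100}
  duration := 5 (absent -> default)
  latitude := 1.5
  price := 1.5
  => decoded: {"severity": null, "codes": {"k2": 40, "a": 100}, "duration": 5, "latitude": 1.5, "price": 1.5}
checking off the Profile differences that do not matter here:
  field codes in record Profile: tag 8 changed to 33 -> fires no rule on Profile, leaving the asked answer as it is

forward: COMPATIBLE []; decoded: {"severity": null, "codes": {"k2": 40, "a": 100}, "duration": 5, "latitude": 1.5, "price": 1.5}


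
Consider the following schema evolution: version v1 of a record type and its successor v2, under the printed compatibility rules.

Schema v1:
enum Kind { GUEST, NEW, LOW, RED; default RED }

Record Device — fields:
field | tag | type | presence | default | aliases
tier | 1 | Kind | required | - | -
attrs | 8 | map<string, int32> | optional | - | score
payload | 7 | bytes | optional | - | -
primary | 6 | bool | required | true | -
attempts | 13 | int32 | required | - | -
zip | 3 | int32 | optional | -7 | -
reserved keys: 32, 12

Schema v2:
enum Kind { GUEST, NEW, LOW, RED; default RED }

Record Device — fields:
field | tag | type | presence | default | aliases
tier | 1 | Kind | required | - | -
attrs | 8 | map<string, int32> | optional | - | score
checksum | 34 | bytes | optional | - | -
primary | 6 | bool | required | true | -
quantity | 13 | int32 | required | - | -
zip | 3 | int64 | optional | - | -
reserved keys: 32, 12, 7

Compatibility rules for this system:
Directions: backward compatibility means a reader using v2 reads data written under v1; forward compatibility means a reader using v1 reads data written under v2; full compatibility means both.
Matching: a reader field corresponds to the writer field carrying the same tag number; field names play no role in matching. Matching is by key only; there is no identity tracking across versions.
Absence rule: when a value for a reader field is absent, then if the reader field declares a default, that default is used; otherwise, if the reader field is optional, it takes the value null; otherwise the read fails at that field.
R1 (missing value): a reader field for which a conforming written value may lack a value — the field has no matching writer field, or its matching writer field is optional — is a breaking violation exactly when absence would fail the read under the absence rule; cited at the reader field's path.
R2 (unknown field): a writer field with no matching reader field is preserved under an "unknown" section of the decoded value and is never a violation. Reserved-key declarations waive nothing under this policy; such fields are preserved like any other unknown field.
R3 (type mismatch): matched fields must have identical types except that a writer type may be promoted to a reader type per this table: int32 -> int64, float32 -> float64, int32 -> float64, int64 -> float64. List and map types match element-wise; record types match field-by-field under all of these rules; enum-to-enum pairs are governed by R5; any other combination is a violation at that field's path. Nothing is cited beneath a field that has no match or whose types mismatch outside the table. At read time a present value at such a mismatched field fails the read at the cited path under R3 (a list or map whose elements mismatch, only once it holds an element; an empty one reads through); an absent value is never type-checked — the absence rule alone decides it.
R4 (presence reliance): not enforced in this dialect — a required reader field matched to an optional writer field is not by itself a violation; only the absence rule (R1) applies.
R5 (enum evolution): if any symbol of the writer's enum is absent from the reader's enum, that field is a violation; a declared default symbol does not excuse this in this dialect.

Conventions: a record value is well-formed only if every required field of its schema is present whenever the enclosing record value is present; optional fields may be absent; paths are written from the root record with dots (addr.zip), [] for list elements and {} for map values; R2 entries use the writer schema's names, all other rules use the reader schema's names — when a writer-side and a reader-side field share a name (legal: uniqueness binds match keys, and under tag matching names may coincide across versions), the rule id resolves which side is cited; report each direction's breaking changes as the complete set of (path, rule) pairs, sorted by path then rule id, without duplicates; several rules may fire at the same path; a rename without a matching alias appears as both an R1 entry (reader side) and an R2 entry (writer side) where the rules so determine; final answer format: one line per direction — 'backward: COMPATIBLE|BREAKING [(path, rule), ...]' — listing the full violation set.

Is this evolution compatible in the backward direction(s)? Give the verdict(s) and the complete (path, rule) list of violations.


backward: COMPATIBLE []

in Device below, arrows point writer -> reader
backward pass over Device, reader schema v2, writer schema v1:
  Kind -> Kind, writer required: tier aligns to tier
  map<string, int32> -> map<string, int32>, writer optional: attrs aligns to attrs
  no writer field matches reader checksum
  bool -> bool, writer required: primary aligns to primary
  int32 -> int32, writer required: quantity aligns to attempts
  int32 -> int64, writer optional: zip aligns to zip
  payload (writer side), unknown to reader
  => backward verdict for Device: COMPATIBLE, no violations
remaining Device differences; none change what is asked:
  field zip in record Device: type int32 changed to int64 (its default is dropped) -> matters only for Device's forward compatibility — outside the asked direction
  removed field payload from record Device -> triggers nothing under Device's printed rules — same verdict
  renamed field attempts to quantity in record Device -> triggers nothing under Device's printed rules — same verdict
  added field checksum to record Device: optional bytes, tag 34 (in v2 it sits immediately before primary) -> triggers nothing under Device's printed rules — same verdict
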